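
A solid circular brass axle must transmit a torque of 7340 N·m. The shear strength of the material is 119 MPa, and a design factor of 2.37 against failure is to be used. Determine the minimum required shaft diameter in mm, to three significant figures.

d = 90.6 mm

Allowable shear stress τ_allow = 119/2.37 = 50.21 MPa.
For a solid shaft τ = 16T/(πd³), so d³ = 16T/(π τ_allow) = 16×7340000/(π×50.21) = 744500 mm³.
d = (744500)^(1/3) = 90.63 mm.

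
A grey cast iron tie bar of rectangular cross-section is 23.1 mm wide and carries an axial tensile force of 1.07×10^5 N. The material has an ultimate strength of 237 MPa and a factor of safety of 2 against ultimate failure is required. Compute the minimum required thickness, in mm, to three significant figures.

σ_allow = 237/2 = 118.5 MPa.
Required area A = F/σ_allow = 107000/118.5 = 903.0 mm².
t = A/w = 903.0/23.1 = 39.09 mm.

t = 39.1 mm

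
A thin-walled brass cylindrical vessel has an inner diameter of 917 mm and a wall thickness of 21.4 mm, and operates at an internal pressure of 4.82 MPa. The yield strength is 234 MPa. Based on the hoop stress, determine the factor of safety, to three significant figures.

σ_h = pD/(2t) = 4.82×917/(2×21.4) = 103.3 MPa.
n = 234/103.3 = 2.266.

n = 2.27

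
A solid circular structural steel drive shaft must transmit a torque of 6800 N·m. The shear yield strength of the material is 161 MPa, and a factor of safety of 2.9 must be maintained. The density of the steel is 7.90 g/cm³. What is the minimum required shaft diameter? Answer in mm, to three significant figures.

d = 85.4 mm

Allowable shear stress τ_allow = 161/2.9 = 55.52 MPa.
For a solid shaft τ = 16T/(πd³), so d³ = 16T/(π τ_allow) = 16×6800000/(π×55.52) = 623800 mm³.
d = (623800)^(1/3) = 85.44 mm.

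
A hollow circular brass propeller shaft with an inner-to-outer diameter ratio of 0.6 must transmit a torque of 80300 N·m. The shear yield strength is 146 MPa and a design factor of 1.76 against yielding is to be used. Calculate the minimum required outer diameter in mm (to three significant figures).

τ_allow = 146/1.76 = 82.95 MPa.
For a hollow shaft τ = 16T/[πd_o³(1−k⁴)] with k = 0.6, so 1−k⁴ = 0.8704.
d_o³ = 16T/[π τ_allow (1−k⁴)] = 16×8.0300×10^7/(π×82.95×0.8704) = 5.664×10^6 mm³.
d_o = 178.3 mm.

d_o = 178 mm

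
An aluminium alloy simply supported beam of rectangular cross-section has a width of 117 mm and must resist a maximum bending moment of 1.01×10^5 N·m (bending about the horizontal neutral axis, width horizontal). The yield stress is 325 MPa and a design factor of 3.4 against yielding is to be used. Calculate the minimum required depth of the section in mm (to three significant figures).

σ_allow = 325/3.4 = 95.59 MPa.
For a rectangular section σ = 6M/(bh²), so h² = 6M/(b σ_allow) = 6×1.0100×10^8/(117×95.59) = 54190 mm².
h = 232.8 mm.

h = 233 mm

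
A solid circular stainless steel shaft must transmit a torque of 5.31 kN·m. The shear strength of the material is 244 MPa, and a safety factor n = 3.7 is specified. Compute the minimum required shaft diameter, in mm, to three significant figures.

Allowable shear stress τ_allow = 244/3.7 = 65.95 MPa.
For a solid shaft τ = 16T/(πd³), so d³ = 16T/(π τ_allow) = 16×5310000/(π×65.95) = 410100 mm³.
d = (410100)^(1/3) = 74.29 mm.

d = 74.3 mm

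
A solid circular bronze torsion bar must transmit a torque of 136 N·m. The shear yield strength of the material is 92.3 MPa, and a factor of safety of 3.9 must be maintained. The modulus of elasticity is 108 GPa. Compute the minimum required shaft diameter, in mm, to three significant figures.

Allowable shear stress τ_allow = 92.3/3.9 = 23.67 MPa.
For a solid shaft τ = 16T/(πd³), so d³ = 16T/(π τ_allow) = 16×136000/(π×23.67) = 29270 mm³.
d = (29270)^(1/3) = 30.82 mm.

d = 30.8 mm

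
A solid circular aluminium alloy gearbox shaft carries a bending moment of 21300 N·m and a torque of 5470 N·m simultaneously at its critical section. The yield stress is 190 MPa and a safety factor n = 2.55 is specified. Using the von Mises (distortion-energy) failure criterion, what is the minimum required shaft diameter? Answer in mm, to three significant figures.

d = 144 mm

σ_allow = σ_y/n = 190/2.55 = 74.51 MPa.
For a solid shaft σ_b = 32M/(πd³) and τ = 16T/(πd³), so the von Mises stress is σ' = (16/πd³)·√(4M²+3T²).
√(4M²+3T²) = √(4×(2.130×10^7)² + 3×(5.470×10^6)²) = 4.364×10^7 N·mm.
d³ = 16×4.364×10^7/(π×74.51) = 2.983×10^6 mm³.
d = 144.0 mm.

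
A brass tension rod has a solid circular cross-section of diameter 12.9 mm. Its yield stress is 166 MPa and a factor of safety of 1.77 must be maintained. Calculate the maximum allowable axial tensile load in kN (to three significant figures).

F_allow = 12.3 kN

σ_allow = 166/1.77 = 93.79 MPa.
A = πd²/4 = π×12.9²/4 = 130.7 mm².
F_allow = σ_allow × A = 93.79×130.7 = 12260 N.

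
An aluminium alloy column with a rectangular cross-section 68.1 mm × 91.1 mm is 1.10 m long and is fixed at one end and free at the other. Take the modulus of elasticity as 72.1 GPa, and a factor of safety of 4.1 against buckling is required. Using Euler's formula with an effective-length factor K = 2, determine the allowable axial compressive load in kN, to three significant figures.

Buckling occurs about the weak axis: I_min = h·b³/12 = 91.1×68.1³/12 = 2.398×10^6 mm⁴ (b = 68.1 mm is the smaller dimension).
Effective length L_e = KL = 2×1.10 m = 2200 mm.
Euler critical load P_cr = π²EI/L_e² = π²×72100×2.398×10^6/2200² = 352500 N.
P_allow = P_cr/n = 352500/4.1 = 85980 N.

P_allow = 86.0 kN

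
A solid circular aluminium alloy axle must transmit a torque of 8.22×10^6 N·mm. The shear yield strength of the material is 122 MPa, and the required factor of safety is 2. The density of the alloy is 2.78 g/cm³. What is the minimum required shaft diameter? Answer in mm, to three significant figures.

Allowable shear stress τ_allow = 122/2 = 61.00 MPa.
For a solid shaft τ = 16T/(πd³), so d³ = 16T/(π τ_allow) = 16×8220000/(π×61.00) = 686300 mm³.
d = (686300)^(1/3) = 88.21 mm.

d = 88.2 mm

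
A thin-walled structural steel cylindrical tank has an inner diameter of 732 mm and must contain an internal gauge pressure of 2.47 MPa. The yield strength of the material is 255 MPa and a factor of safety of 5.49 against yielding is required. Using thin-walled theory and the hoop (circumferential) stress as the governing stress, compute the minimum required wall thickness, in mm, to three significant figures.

σ_allow = 255/5.49 = 46.45 MPa.
Hoop stress σ_h = pD/(2t), so t = pD/(2σ_allow) = 2.47×732/(2×46.45) = 19.46 mm.

t = 19.5 mm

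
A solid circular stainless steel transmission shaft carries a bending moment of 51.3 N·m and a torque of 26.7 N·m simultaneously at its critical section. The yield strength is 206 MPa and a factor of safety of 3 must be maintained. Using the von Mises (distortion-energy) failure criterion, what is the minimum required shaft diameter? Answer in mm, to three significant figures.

σ_allow = σ_y/n = 206/3 = 68.67 MPa.
For a solid shaft σ_b = 32M/(πd³) and τ = 16T/(πd³), so the von Mises stress is σ' = (16/πd³)·√(4M²+3T²).
√(4M²+3T²) = √(4×(51300)² + 3×(26700)²) = 112500 N·mm.
d³ = 16×112500/(π×68.67) = 8347 mm³.
d = 20.29 mm.

d = 20.3 mm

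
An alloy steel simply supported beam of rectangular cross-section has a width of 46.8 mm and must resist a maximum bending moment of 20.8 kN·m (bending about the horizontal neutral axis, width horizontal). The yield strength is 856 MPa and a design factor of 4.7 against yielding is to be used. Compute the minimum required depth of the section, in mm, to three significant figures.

h = 121 mm

σ_allow = 856/4.7 = 182.1 MPa.
For a rectangular section σ = 6M/(bh²), so h² = 6M/(b σ_allow) = 6×2.0800×10^7/(46.8×182.1) = 14640 mm².
h = 121.0 mm.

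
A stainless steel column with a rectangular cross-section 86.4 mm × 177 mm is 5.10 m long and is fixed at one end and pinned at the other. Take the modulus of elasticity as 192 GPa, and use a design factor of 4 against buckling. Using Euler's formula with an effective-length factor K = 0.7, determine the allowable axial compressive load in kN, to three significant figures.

Buckling occurs about the weak axis: I_min = h·b³/12 = 177×86.4³/12 = 9.513×10^6 mm⁴ (b = 86.4 mm is the smaller dimension).
Effective length L_e = KL = 0.7×5.10 m = 3570 mm.
Euler critical load P_cr = π²EI/L_e² = π²×192000×9.513×10^6/3570² = 1.414×10^6 N.
P_allow = P_cr/n = 1.414×10^6/4 = 353600 N.

P_allow = 354 kN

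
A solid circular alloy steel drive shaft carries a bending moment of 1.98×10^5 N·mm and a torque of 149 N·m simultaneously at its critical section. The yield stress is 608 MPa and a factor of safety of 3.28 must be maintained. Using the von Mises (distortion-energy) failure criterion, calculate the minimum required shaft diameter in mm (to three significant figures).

d = 23.5 mm

σ_allow = σ_y/n = 608/3.28 = 185.4 MPa.
For a solid shaft σ_b = 32M/(πd³) and τ = 16T/(πd³), so the von Mises stress is σ' = (16/πd³)·√(4M²+3T²).
√(4M²+3T²) = √(4×(198000)² + 3×(149000)²) = 472700 N·mm.
d³ = 16×472700/(π×185.4) = 12990 mm³.
d = 23.51 mm.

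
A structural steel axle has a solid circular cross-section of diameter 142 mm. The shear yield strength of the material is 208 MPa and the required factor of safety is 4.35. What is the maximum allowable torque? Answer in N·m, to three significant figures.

τ_allow = 208/4.35 = 47.82 MPa.
For a solid shaft T_allow = τ_allow·πd³/16; πd³/16 = π×142³/16 = 562200 mm³.
T_allow = 47.82×562200 = 2.688×10^7 N·mm = 26880 N·m.

T_allow = 26900 N·m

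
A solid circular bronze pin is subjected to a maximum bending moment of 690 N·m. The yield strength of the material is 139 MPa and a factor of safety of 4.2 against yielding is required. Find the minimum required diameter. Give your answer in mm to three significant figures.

d = 59.7 mm

σ_allow = 139/4.2 = 33.10 MPa.
For a solid circular section σ = 32M/(πd³), so d³ = 32M/(π σ_allow) = 32×690000/(π×33.10) = 212400 mm³.
d = 59.66 mm.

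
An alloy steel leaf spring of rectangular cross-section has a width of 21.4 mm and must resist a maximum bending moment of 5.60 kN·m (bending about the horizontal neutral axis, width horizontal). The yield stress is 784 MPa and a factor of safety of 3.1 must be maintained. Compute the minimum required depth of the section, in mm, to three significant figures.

σ_allow = 784/3.1 = 252.9 MPa.
For a rectangular section σ = 6M/(bh²), so h² = 6M/(b σ_allow) = 6×5600000/(21.4×252.9) = 6208 mm².
h = 78.79 mm.

h = 78.8 mm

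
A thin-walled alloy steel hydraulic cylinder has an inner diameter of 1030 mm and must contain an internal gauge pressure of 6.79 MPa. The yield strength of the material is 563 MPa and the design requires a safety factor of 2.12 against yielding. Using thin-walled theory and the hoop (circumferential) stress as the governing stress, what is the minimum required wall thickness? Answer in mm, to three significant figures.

t = 13.2 mm

σ_allow = 563/2.12 = 265.6 MPa.
Hoop stress σ_h = pD/(2t), so t = pD/(2σ_allow) = 6.79×1030/(2×265.6) = 13.17 mm.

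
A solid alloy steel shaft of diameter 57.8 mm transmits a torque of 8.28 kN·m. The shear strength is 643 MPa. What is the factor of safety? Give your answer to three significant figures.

τ = 16T/(πd³) = 16×8280000/(π×57.8³) = 218.4 MPa.
n = τ_limit/τ = 643/218.4 = 2.944.

n = 2.94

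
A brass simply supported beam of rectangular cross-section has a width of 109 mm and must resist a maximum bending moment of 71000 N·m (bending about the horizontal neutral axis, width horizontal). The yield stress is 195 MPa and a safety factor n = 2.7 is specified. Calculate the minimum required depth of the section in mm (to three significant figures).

h = 233 mm

σ_allow = 195/2.7 = 72.22 MPa.
For a rectangular section σ = 6M/(bh²), so h² = 6M/(b σ_allow) = 6×7.1000×10^7/(109×72.22) = 54110 mm².
h = 232.6 mm.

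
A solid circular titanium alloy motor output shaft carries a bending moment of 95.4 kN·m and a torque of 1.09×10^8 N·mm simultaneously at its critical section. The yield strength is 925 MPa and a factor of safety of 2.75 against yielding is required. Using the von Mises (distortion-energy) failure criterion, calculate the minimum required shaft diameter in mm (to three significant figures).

d = 160 mm

σ_allow = σ_y/n = 925/2.75 = 336.4 MPa.
For a solid shaft σ_b = 32M/(πd³) and τ = 16T/(πd³), so the von Mises stress is σ' = (16/πd³)·√(4M²+3T²).
√(4M²+3T²) = √(4×(9.540×10^7)² + 3×(1.090×10^8)²) = 2.684×10^8 N·mm.
d³ = 16×2.684×10^8/(π×336.4) = 4.064×10^6 mm³.
d = 159.6 mm.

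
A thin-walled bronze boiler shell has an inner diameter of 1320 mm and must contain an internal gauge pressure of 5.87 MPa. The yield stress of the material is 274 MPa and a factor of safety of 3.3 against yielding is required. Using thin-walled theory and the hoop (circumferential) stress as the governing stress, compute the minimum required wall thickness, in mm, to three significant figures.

σ_allow = 274/3.3 = 83.03 MPa.
Hoop stress σ_h = pD/(2t), so t = pD/(2σ_allow) = 5.87×1320/(2×83.03) = 46.66 mm.

t = 46.7 mm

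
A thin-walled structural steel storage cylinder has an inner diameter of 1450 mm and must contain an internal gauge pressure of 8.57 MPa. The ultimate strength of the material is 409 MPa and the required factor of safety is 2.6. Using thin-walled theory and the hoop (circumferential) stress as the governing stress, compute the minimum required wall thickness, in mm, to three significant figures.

σ_allow = 409/2.6 = 157.3 MPa.
Hoop stress σ_h = pD/(2t), so t = pD/(2σ_allow) = 8.57×1450/(2×157.3) = 39.50 mm.

t = 39.5 mm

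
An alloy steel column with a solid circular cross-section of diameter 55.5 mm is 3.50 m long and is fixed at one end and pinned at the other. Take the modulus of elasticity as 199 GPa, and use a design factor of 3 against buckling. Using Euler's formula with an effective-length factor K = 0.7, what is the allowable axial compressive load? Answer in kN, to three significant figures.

I = πd⁴/64 = π×55.5⁴/64 = 465700 mm⁴.
Effective length L_e = KL = 0.7×3.50 m = 2450 mm.
Euler critical load P_cr = π²EI/L_e² = π²×199000×465700/2450² = 152400 N.
P_allow = P_cr/n = 152400/3 = 50800 N.

P_allow = 50.8 kN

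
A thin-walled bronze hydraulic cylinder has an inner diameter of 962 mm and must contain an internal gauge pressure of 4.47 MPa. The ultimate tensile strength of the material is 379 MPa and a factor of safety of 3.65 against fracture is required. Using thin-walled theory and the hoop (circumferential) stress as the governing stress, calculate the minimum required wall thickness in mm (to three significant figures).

t = 20.7 mm

σ_allow = 379/3.65 = 103.8 MPa.
Hoop stress σ_h = pD/(2t), so t = pD/(2σ_allow) = 4.47×962/(2×103.8) = 20.71 mm.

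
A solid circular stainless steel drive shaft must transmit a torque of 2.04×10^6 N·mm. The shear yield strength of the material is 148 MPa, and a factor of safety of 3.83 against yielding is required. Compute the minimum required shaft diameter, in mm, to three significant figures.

Allowable shear stress τ_allow = 148/3.83 = 38.64 MPa.
For a solid shaft τ = 16T/(πd³), so d³ = 16T/(π τ_allow) = 16×2040000/(π×38.64) = 268900 mm³.
d = (268900)^(1/3) = 64.54 mm.

d = 64.5 mm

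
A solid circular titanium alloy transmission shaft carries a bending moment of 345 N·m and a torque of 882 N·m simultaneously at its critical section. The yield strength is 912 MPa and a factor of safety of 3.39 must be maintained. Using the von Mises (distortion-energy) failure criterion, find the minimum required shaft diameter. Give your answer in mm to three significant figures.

d = 31.7 mm

σ_allow = σ_y/n = 912/3.39 = 269.0 MPa.
For a solid shaft σ_b = 32M/(πd³) and τ = 16T/(πd³), so the von Mises stress is σ' = (16/πd³)·√(4M²+3T²).
√(4M²+3T²) = √(4×(345000)² + 3×(882000)²) = 1.676×10^6 N·mm.
d³ = 16×1.676×10^6/(π×269.0) = 31730 mm³.
d = 31.66 mm.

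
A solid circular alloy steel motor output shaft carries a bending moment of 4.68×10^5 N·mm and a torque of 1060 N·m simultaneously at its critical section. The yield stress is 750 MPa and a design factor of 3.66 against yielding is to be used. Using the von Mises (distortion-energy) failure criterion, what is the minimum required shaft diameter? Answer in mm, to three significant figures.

σ_allow = σ_y/n = 750/3.66 = 204.9 MPa.
For a solid shaft σ_b = 32M/(πd³) and τ = 16T/(πd³), so the von Mises stress is σ' = (16/πd³)·√(4M²+3T²).
√(4M²+3T²) = √(4×(468000)² + 3×(1.060×10^6)²) = 2.061×10^6 N·mm.
d³ = 16×2.061×10^6/(π×204.9) = 51220 mm³.
d = 37.14 mm.

d = 37.1 mm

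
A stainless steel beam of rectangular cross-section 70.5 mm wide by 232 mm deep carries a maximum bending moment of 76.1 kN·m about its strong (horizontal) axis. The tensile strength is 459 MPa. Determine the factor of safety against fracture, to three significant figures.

n = 3.81

Section modulus S = bh²/6 = 70.5×232²/6 = 632400 mm³.
σ = M/S = 7.6100×10^7/632400 = 120.3 MPa.
n = 459/120.3 = 3.815.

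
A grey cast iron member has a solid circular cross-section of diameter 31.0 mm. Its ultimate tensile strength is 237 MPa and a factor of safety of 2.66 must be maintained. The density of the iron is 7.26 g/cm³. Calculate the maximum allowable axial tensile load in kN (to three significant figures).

σ_allow = 237/2.66 = 89.10 MPa.
A = πd²/4 = π×31.0²/4 = 754.8 mm².
F_allow = σ_allow × A = 89.10×754.8 = 67250 N.

F_allow = 67.2 kN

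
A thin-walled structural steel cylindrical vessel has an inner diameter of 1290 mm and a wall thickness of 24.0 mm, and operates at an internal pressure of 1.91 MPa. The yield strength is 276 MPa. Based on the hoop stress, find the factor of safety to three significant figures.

n = 5.38

σ_h = pD/(2t) = 1.91×1290/(2×24.0) = 51.33 MPa.
n = 276/51.33 = 5.377.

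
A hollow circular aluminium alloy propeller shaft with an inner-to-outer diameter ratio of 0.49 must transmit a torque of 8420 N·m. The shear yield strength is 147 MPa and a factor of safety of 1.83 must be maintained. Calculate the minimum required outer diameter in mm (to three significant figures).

d_o = 82.7 mm

τ_allow = 147/1.83 = 80.33 MPa.
For a hollow shaft τ = 16T/[πd_o³(1−k⁴)] with k = 0.49, so 1−k⁴ = 0.9424.
d_o³ = 16T/[π τ_allow (1−k⁴)] = 16×8420000/(π×80.33×0.9424) = 566500 mm³.
d_o = 82.74 mm.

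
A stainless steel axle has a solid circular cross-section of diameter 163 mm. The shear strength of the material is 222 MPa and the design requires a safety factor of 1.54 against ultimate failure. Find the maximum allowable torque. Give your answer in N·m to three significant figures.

T_allow = 1.23×10^5 N·m

τ_allow = 222/1.54 = 144.2 MPa.
For a solid shaft T_allow = τ_allow·πd³/16; πd³/16 = π×163³/16 = 850300 mm³.
T_allow = 144.2×850300 = 1.226×10^8 N·mm = 122600 N·m.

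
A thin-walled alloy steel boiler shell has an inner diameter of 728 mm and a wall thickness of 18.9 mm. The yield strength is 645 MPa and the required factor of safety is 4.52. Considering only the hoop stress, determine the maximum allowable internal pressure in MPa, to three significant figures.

σ_allow = 645/4.52 = 142.7 MPa.
σ_h = pD/(2t) → p_allow = 2σ_allow t/D = 2×142.7×18.9/728 = 7.409 MPa.

p_allow = 7.41 MPa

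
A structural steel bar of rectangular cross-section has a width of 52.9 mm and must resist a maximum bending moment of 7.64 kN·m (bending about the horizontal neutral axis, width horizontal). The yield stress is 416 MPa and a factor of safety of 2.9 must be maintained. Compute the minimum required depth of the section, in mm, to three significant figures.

σ_allow = 416/2.9 = 143.4 MPa.
For a rectangular section σ = 6M/(bh²), so h² = 6M/(b σ_allow) = 6×7640000/(52.9×143.4) = 6041 mm².
h = 77.72 mm.

h = 77.7 mm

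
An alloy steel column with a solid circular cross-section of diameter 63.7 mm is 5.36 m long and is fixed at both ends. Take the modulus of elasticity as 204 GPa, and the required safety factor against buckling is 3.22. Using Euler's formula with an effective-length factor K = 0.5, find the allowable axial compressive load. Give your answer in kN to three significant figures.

P_allow = 70.4 kN

I = πd⁴/64 = π×63.7⁴/64 = 808200 mm⁴.
Effective length L_e = KL = 0.5×5.36 m = 2680 mm.
Euler critical load P_cr = π²EI/L_e² = π²×204000×808200/2680² = 226600 N.
P_allow = P_cr/n = 226600/3.22 = 70360 N.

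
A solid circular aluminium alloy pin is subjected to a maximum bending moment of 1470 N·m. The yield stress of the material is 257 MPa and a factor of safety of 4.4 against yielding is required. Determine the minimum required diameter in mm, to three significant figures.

d = 63.5 mm

σ_allow = 257/4.4 = 58.41 MPa.
For a solid circular section σ = 32M/(πd³), so d³ = 32M/(π σ_allow) = 32×1470000/(π×58.41) = 256400 mm³.
d = 63.53 mm.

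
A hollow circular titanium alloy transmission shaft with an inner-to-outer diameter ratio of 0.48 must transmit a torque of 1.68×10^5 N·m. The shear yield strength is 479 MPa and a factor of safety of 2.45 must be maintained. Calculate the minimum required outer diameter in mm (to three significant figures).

τ_allow = 479/2.45 = 195.5 MPa.
For a hollow shaft τ = 16T/[πd_o³(1−k⁴)] with k = 0.48, so 1−k⁴ = 0.9469.
d_o³ = 16T/[π τ_allow (1−k⁴)] = 16×1.6800×10^8/(π×195.5×0.9469) = 4.622×10^6 mm³.
d_o = 166.6 mm.

d_o = 167 mm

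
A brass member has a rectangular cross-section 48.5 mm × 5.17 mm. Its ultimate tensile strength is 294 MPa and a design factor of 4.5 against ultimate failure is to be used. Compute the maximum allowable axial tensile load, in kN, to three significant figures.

σ_allow = 294/4.5 = 65.33 MPa.
A = 48.5×5.17 = 250.7 mm².
F_allow = σ_allow × A = 65.33×250.7 = 16380 N.

F_allow = 16.4 kN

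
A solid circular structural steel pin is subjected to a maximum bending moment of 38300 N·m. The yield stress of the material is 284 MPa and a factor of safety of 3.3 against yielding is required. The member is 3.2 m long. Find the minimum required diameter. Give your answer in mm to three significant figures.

σ_allow = 284/3.3 = 86.06 MPa.
For a solid circular section σ = 32M/(πd³), so d³ = 32M/(π σ_allow) = 32×3.8300×10^7/(π×86.06) = 4.533×10^6 mm³.
d = 165.5 mm.

d = 166 mm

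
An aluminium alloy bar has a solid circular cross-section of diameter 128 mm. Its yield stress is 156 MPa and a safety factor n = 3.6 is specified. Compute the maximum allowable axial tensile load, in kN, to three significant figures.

σ_allow = 156/3.6 = 43.33 MPa.
A = πd²/4 = π×128²/4 = 12870 mm².
F_allow = σ_allow × A = 43.33×12870 = 557600 N.

F_allow = 558 kN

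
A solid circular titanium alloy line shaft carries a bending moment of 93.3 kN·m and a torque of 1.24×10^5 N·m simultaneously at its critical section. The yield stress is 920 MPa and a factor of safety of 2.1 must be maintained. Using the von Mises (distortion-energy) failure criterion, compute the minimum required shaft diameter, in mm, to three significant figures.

d = 149 mm

σ_allow = σ_y/n = 920/2.1 = 438.1 MPa.
For a solid shaft σ_b = 32M/(πd³) and τ = 16T/(πd³), so the von Mises stress is σ' = (16/πd³)·√(4M²+3T²).
√(4M²+3T²) = √(4×(9.330×10^7)² + 3×(1.240×10^8)²) = 2.845×10^8 N·mm.
d³ = 16×2.845×10^8/(π×438.1) = 3.308×10^6 mm³.
d = 149.0 mm.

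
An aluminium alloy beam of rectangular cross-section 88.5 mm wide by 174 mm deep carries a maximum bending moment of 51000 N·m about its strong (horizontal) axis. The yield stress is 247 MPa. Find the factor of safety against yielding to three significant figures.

Section modulus S = bh²/6 = 88.5×174²/6 = 446600 mm³.
σ = M/S = 5.1000×10^7/446600 = 114.2 MPa.
n = 247/114.2 = 2.163.

n = 2.16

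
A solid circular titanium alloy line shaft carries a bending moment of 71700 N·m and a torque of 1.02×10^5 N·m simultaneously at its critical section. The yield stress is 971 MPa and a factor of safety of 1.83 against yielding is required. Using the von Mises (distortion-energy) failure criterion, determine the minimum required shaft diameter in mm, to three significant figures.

d = 130 mm

σ_allow = σ_y/n = 971/1.83 = 530.6 MPa.
For a solid shaft σ_b = 32M/(πd³) and τ = 16T/(πd³), so the von Mises stress is σ' = (16/πd³)·√(4M²+3T²).
√(4M²+3T²) = √(4×(7.170×10^7)² + 3×(1.020×10^8)²) = 2.275×10^8 N·mm.
d³ = 16×2.275×10^8/(π×530.6) = 2.184×10^6 mm³.
d = 129.7 mm.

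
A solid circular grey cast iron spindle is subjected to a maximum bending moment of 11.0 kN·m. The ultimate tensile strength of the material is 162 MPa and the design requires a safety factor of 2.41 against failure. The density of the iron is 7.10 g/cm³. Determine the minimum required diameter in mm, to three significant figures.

d = 119 mm

σ_allow = 162/2.41 = 67.22 MPa.
For a solid circular section σ = 32M/(πd³), so d³ = 32M/(π σ_allow) = 32×1.1000×10^7/(π×67.22) = 1.667×10^6 mm³.
d = 118.6 mm.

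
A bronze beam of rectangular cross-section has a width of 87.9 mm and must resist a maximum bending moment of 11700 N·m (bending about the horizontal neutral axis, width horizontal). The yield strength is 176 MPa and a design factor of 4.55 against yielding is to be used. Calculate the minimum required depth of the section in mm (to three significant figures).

σ_allow = 176/4.55 = 38.68 MPa.
For a rectangular section σ = 6M/(bh²), so h² = 6M/(b σ_allow) = 6×1.1700×10^7/(87.9×38.68) = 20650 mm².
h = 143.7 mm.

h = 144 mm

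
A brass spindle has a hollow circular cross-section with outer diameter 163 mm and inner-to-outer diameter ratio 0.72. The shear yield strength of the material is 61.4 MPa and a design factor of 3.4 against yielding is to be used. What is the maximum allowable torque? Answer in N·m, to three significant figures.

T_allow = 11200 N·m

τ_allow = 61.4/3.4 = 18.06 MPa.
For a hollow shaft T_allow = τ_allow·πd_o³(1−k⁴)/16 with 1−k⁴ = 0.7313, so πd_o³(1−k⁴)/16 = 621800 mm³.
T_allow = 18.06×621800 = 1.123×10^7 N·mm = 11230 N·m.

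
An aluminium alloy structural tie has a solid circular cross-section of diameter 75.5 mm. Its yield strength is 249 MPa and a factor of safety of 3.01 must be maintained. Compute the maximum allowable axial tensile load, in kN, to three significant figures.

F_allow = 370 kN

σ_allow = 249/3.01 = 82.72 MPa.
A = πd²/4 = π×75.5²/4 = 4477 mm².
F_allow = σ_allow × A = 82.72×4477 = 370400 N.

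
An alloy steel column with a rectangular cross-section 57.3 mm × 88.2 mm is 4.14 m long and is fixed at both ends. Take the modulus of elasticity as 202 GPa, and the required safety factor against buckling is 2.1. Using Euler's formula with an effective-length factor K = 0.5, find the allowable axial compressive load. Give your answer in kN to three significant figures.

P_allow = 306 kN

Buckling occurs about the weak axis: I_min = h·b³/12 = 88.2×57.3³/12 = 1.383×10^6 mm⁴ (b = 57.3 mm is the smaller dimension).
Effective length L_e = KL = 0.5×4.14 m = 2070 mm.
Euler critical load P_cr = π²EI/L_e² = π²×202000×1.383×10^6/2070² = 643400 N.
P_allow = P_cr/n = 643400/2.1 = 306400 N.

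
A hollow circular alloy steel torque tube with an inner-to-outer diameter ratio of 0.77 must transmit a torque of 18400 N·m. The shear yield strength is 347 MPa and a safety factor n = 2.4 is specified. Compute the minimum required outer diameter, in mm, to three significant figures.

d_o = 100 mm

τ_allow = 347/2.4 = 144.6 MPa.
For a hollow shaft τ = 16T/[πd_o³(1−k⁴)] with k = 0.77, so 1−k⁴ = 0.6485.
d_o³ = 16T/[π τ_allow (1−k⁴)] = 16×1.8400×10^7/(π×144.6×0.6485) = 999500 mm³.
d_o = 99.98 mm.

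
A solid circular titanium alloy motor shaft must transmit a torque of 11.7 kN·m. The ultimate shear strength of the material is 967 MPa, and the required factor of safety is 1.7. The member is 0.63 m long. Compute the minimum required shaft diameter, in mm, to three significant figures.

Allowable shear stress τ_allow = 967/1.7 = 568.8 MPa.
For a solid shaft τ = 16T/(πd³), so d³ = 16T/(π τ_allow) = 16×1.1700×10^7/(π×568.8) = 104800 mm³.
d = (104800)^(1/3) = 47.14 mm.

d = 47.1 mm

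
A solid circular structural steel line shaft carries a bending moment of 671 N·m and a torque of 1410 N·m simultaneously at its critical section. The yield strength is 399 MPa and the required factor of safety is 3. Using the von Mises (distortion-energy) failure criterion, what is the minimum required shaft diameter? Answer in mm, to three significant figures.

σ_allow = σ_y/n = 399/3 = 133.0 MPa.
For a solid shaft σ_b = 32M/(πd³) and τ = 16T/(πd³), so the von Mises stress is σ' = (16/πd³)·√(4M²+3T²).
√(4M²+3T²) = √(4×(671000)² + 3×(1.410×10^6)²) = 2.787×10^6 N·mm.
d³ = 16×2.787×10^6/(π×133.0) = 106700 mm³.
d = 47.43 mm.

d = 47.4 mm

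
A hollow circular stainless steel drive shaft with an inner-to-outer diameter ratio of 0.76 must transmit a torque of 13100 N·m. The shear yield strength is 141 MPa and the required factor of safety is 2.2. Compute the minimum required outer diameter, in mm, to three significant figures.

d_o = 116 mm

τ_allow = 141/2.2 = 64.09 MPa.
For a hollow shaft τ = 16T/[πd_o³(1−k⁴)] with k = 0.76, so 1−k⁴ = 0.6664.
d_o³ = 16T/[π τ_allow (1−k⁴)] = 16×1.3100×10^7/(π×64.09×0.6664) = 1.562×10^6 mm³.
d_o = 116.0 mm.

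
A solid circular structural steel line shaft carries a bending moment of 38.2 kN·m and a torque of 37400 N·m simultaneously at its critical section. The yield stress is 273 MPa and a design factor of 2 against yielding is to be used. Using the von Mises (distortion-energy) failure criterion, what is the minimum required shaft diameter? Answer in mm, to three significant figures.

σ_allow = σ_y/n = 273/2 = 136.5 MPa.
For a solid shaft σ_b = 32M/(πd³) and τ = 16T/(πd³), so the von Mises stress is σ' = (16/πd³)·√(4M²+3T²).
√(4M²+3T²) = √(4×(3.820×10^7)² + 3×(3.740×10^7)²) = 1.002×10^8 N·mm.
d³ = 16×1.002×10^8/(π×136.5) = 3.737×10^6 mm³.
d = 155.2 mm.

d = 155 mm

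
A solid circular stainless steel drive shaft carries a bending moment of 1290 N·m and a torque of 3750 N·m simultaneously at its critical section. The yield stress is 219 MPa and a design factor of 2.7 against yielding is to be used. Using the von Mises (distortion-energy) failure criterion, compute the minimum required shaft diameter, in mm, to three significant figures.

σ_allow = σ_y/n = 219/2.7 = 81.11 MPa.
For a solid shaft σ_b = 32M/(πd³) and τ = 16T/(πd³), so the von Mises stress is σ' = (16/πd³)·√(4M²+3T²).
√(4M²+3T²) = √(4×(1.290×10^6)² + 3×(3.750×10^6)²) = 6.989×10^6 N·mm.
d³ = 16×6.989×10^6/(π×81.11) = 438800 mm³.
d = 75.99 mm.

d = 76.0 mm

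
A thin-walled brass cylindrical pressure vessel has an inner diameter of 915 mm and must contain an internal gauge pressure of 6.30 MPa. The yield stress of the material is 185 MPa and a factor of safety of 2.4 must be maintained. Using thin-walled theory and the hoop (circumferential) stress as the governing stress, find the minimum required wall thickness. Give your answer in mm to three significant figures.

t = 37.4 mm

σ_allow = 185/2.4 = 77.08 MPa.
Hoop stress σ_h = pD/(2t), so t = pD/(2σ_allow) = 6.30×915/(2×77.08) = 37.39 mm.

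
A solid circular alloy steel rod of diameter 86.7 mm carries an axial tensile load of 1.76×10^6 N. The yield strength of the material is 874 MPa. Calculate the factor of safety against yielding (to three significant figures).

n = 2.93

A = πd²/4 = 5904 mm².
σ = F/A = 1760000/5904 = 298.1 MPa.
n = 874/298.1 = 2.932.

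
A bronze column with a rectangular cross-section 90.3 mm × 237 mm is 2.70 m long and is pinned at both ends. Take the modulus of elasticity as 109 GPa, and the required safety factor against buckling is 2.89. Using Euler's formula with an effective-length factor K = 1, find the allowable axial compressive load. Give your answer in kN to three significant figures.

Buckling occurs about the weak axis: I_min = h·b³/12 = 237×90.3³/12 = 1.454×10^7 mm⁴ (b = 90.3 mm is the smaller dimension).
Effective length L_e = KL = 1×2.70 m = 2700 mm.
Euler critical load P_cr = π²EI/L_e² = π²×109000×1.454×10^7/2700² = 2.146×10^6 N.
P_allow = P_cr/n = 2.146×10^6/2.89 = 742600 N.

P_allow = 743 kN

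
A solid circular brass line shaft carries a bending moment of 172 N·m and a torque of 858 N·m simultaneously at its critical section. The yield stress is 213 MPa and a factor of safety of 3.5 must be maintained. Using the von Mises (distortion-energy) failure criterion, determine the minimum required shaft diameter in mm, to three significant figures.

σ_allow = σ_y/n = 213/3.5 = 60.86 MPa.
For a solid shaft σ_b = 32M/(πd³) and τ = 16T/(πd³), so the von Mises stress is σ' = (16/πd³)·√(4M²+3T²).
√(4M²+3T²) = √(4×(172000)² + 3×(858000)²) = 1.525×10^6 N·mm.
d³ = 16×1.525×10^6/(π×60.86) = 127700 mm³.
d = 50.35 mm.

d = 50.4 mm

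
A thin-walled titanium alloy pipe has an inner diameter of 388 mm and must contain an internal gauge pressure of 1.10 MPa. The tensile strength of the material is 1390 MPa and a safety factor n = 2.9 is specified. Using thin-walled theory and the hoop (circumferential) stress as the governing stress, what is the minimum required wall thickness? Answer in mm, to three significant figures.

σ_allow = 1390/2.9 = 479.3 MPa.
Hoop stress σ_h = pD/(2t), so t = pD/(2σ_allow) = 1.10×388/(2×479.3) = 0.4452 mm.

t = 0.445 mm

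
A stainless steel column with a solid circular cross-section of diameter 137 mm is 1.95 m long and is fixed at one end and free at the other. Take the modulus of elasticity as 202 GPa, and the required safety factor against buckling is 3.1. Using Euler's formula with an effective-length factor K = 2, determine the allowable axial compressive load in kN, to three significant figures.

P_allow = 731 kN

I = πd⁴/64 = π×137⁴/64 = 1.729×10^7 mm⁴.
Effective length L_e = KL = 2×1.95 m = 3900 mm.
Euler critical load P_cr = π²EI/L_e² = π²×202000×1.729×10^7/3900² = 2.267×10^6 N.
P_allow = P_cr/n = 2.267×10^6/3.1 = 731200 N.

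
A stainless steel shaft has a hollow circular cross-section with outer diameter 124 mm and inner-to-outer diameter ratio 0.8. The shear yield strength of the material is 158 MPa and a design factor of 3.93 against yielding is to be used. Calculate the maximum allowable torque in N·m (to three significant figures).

T_allow = 8890 N·m

τ_allow = 158/3.93 = 40.20 MPa.
For a hollow shaft T_allow = τ_allow·πd_o³(1−k⁴)/16 with 1−k⁴ = 0.5904, so πd_o³(1−k⁴)/16 = 221000 mm³.
T_allow = 40.20×221000 = 8.886×10^6 N·mm = 8886 N·m.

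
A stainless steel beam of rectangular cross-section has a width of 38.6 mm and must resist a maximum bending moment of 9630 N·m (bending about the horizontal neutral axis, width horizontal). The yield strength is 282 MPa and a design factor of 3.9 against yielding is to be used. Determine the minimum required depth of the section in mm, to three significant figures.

σ_allow = 282/3.9 = 72.31 MPa.
For a rectangular section σ = 6M/(bh²), so h² = 6M/(b σ_allow) = 6×9630000/(38.6×72.31) = 20700 mm².
h = 143.9 mm.

h = 144 mm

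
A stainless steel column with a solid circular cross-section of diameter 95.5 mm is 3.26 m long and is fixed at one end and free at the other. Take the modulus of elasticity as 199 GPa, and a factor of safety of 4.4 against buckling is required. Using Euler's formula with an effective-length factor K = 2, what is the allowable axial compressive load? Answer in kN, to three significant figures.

P_allow = 42.9 kN

I = πd⁴/64 = π×95.5⁴/64 = 4.083×10^6 mm⁴.
Effective length L_e = KL = 2×3.26 m = 6520 mm.
Euler critical load P_cr = π²EI/L_e² = π²×199000×4.083×10^6/6520² = 188600 N.
P_allow = P_cr/n = 188600/4.4 = 42870 N.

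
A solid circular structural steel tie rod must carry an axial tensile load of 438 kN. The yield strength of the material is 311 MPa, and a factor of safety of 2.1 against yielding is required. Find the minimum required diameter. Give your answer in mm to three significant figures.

d = 61.4 mm

Allowable stress σ_allow = 311/2.1 = 148.1 MPa.
Required area A = F/σ_allow = 438000/148.1 = 2958 mm².
A = πd²/4 → d = √(4A/π) = 61.37 mm.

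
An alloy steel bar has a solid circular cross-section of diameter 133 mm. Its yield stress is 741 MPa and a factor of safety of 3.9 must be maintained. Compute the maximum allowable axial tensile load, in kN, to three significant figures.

F_allow = 2640 kN

σ_allow = 741/3.9 = 190.0 MPa.
A = πd²/4 = π×133²/4 = 13890 mm².
F_allow = σ_allow × A = 190.0×13890 = 2.640×10^6 N.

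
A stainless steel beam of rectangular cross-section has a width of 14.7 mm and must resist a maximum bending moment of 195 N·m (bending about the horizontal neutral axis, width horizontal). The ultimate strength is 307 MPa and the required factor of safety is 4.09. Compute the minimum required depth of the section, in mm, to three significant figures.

σ_allow = 307/4.09 = 75.06 MPa.
For a rectangular section σ = 6M/(bh²), so h² = 6M/(b σ_allow) = 6×195000/(14.7×75.06) = 1060 mm².
h = 32.56 mm.

h = 32.6 mm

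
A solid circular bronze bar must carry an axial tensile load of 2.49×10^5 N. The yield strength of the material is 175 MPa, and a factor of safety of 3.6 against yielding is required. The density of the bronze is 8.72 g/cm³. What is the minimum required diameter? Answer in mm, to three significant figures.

Allowable stress σ_allow = 175/3.6 = 48.61 MPa.
Required area A = F/σ_allow = 249000/48.61 = 5122 mm².
A = πd²/4 → d = √(4A/π) = 80.76 mm.

d = 80.8 mm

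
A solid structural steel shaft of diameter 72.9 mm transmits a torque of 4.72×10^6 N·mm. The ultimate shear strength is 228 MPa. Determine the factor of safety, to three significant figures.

τ = 16T/(πd³) = 16×4720000/(π×72.9³) = 62.05 MPa.
n = τ_limit/τ = 228/62.05 = 3.675.

n = 3.67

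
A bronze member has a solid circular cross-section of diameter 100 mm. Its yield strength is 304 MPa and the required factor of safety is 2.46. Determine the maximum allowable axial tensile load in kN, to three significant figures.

σ_allow = 304/2.46 = 123.6 MPa.
A = πd²/4 = π×100²/4 = 7854 mm².
F_allow = σ_allow × A = 123.6×7854 = 970600 N.

F_allow = 971 kN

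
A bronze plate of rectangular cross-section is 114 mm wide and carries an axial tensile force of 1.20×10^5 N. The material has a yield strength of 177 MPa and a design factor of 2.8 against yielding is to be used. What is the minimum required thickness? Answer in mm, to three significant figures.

t = 16.7 mm

σ_allow = 177/2.8 = 63.21 MPa.
Required area A = F/σ_allow = 120000/63.21 = 1898 mm².
t = A/w = 1898/114 = 16.65 mm.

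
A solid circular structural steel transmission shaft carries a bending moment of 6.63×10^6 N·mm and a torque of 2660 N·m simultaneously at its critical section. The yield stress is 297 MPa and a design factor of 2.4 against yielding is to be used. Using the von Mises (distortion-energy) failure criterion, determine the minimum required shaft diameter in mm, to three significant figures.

σ_allow = σ_y/n = 297/2.4 = 123.8 MPa.
For a solid shaft σ_b = 32M/(πd³) and τ = 16T/(πd³), so the von Mises stress is σ' = (16/πd³)·√(4M²+3T²).
√(4M²+3T²) = √(4×(6.630×10^6)² + 3×(2.660×10^6)²) = 1.404×10^7 N·mm.
d³ = 16×1.404×10^7/(π×123.8) = 577700 mm³.
d = 83.29 mm.

d = 83.3 mm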